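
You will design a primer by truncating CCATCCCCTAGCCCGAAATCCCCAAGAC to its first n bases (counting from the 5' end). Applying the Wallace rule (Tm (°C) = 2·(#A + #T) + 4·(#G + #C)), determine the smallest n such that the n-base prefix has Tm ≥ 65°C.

n = 21

First 20 bases: CCATCCCCTAGCCCGAAATC → Tm = 64°C (< 65°C)
First 21 bases: CCATCCCCTAGCCCGAAATCC → Tm = 68°C (≥ 65°C)
Each additional base adds 2°C (A/T) or 4°C (G/C), so Tm is non-decreasing in n; n = 21 is the first length to reach 65°C.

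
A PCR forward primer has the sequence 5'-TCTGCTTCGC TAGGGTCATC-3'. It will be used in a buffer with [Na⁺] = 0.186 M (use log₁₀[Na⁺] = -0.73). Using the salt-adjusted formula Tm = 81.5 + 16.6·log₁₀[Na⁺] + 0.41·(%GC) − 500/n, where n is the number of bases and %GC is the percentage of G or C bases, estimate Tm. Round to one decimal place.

66.9°C

Length n = 20. Counting bases: C=6, A=2, T=7, G=5
G+C = 11, so %GC = 11/20 × 100 = 55%
Salt term: 16.6 × (-0.73) = -12.118
GC term: 0.41 × 55 = 22.55; length term: −500/20 = −25
Tm = 81.5 + (-12.118) + 22.55 − 25 = 66.932 → 66.9°C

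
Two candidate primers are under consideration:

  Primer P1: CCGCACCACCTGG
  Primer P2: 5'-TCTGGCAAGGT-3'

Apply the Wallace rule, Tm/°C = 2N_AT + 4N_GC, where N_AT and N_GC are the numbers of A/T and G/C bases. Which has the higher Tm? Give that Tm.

Primer P1: A+T=3, G+C=10 → Tm = 2(3)+4(10) = 46°C
Primer P2: A+T=5, G+C=6 → Tm = 2(5)+4(6) = 34°C
46°C vs 34°C → primer P1 is higher.

Primer P1, 46°C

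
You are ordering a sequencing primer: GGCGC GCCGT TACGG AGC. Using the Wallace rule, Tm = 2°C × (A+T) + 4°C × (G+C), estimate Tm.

Scanning the sequence gives T=2, G=8, A=2, C=6.
So N_AT = 4 and N_GC = 14.
Tm = 4·14 + 2·4 = 56 + 8 = 64°C

64°C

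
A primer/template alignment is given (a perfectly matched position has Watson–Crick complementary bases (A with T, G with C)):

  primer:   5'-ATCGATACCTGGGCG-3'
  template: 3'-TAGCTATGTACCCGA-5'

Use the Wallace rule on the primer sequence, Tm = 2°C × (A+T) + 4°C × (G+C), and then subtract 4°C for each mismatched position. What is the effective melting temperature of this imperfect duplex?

40°C

Primer base counts: A=3, T=3, G=5, C=4 → A+T=6, G+C=9
Perfect-match Tm = 2(6) + 4(9) = 12 + 36 = 48°C
Mismatches (positions where the bases are not complementary): 2 (at positions 9, 15)
Effective Tm = 48 − 2×4 = 48 − 8 = 40°C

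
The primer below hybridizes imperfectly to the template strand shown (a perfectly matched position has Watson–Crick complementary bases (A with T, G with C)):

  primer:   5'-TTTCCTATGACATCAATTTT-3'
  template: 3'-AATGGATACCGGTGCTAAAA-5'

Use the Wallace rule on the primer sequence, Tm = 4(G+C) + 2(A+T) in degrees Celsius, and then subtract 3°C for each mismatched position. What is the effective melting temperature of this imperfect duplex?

Primer base counts: A=5, T=10, G=1, C=4 → A+T=15, G+C=5
Perfect-match Tm = 2(15) + 4(5) = 30 + 20 = 50°C
Mismatches (positions where the bases are not complementary): 5 (at positions 3, 10, 12, 13, 15)
Effective Tm = 50 − 5×3 = 50 − 15 = 35°C

35°C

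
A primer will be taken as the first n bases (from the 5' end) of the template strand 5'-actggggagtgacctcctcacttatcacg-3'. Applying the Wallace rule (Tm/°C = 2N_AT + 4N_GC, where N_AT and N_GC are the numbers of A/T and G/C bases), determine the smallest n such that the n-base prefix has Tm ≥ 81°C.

n = 27

First 26 bases: ACTGGGGAGTGACCTCCTCACTTATC → Tm = 80°C (< 81°C)
First 27 bases: ACTGGGGAGTGACCTCCTCACTTATCA → Tm = 82°C (≥ 81°C)
Since every base adds ≥2°C, Tm only increases with n, so the threshold is first crossed at n = 27.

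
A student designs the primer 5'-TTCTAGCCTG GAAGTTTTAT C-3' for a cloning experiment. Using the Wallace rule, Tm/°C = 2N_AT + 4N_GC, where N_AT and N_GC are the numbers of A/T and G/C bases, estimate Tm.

Scanning the sequence gives G=4, C=4, T=9, A=4.
A+T = 13, G+C = 8
Tm = 4·8 + 2·13 = 32 + 26 = 58°C

58°C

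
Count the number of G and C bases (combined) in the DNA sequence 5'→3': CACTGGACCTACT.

A=3, G=2, C=5, T=3
G+C = 2 + 5 = 7

7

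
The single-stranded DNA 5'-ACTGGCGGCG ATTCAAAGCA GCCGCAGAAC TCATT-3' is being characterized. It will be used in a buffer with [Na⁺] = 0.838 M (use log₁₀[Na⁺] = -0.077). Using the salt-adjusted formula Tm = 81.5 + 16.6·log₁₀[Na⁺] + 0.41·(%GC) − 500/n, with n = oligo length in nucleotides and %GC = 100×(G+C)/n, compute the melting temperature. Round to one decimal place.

88.2°C

Length n = 35. Counting bases: A=10, G=9, C=10, T=6
G+C = 19, so %GC = 19/35 × 100 = 54.286%
Salt term: 16.6 × (-0.077) = -1.278
GC term: 0.41 × 54.286 = 22.257; length term: −500/35 = −14.286
Tm = 81.5 + (-1.278) + 22.257 − 14.286 = 88.193 → 88.2°C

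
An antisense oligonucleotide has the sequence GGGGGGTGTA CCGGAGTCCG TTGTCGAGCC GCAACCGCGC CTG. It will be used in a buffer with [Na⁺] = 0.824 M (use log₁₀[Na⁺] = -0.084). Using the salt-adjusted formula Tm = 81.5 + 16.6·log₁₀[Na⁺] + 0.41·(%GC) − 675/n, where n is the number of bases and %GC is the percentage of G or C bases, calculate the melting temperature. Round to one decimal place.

Length n = 43. Counting bases: C=13, G=18, A=5, T=7
G+C = 31, so %GC = 31/43 × 100 = 72.093%
Salt term: 16.6 × (-0.084) = -1.394
GC term: 0.41 × 72.093 = 29.558; length term: −675/43 = −15.698
Tm = 81.5 + (-1.394) + 29.558 − 15.698 = 93.966 → 94.0°C

94.0°C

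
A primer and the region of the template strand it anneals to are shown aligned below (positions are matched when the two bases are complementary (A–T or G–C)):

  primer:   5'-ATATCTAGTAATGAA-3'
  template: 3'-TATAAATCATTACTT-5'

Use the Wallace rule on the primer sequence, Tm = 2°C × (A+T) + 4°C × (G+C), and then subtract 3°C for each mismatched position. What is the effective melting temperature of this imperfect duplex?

Primer base counts: A=7, T=5, G=2, C=1 → A+T=12, G+C=3
Perfect-match Tm = 2(12) + 4(3) = 24 + 12 = 36°C
Mismatches (positions where the bases are not complementary): 1 (at position 5)
Effective Tm = 36 − 1×3 = 36 − 3 = 33°C

33°C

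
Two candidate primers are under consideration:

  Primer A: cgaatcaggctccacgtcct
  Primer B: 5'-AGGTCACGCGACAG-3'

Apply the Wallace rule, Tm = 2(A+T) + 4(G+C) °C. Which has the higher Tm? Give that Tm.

Primer A, 64°C

Primer A: A+T=8, G+C=12 → Tm = 2(8)+4(12) = 64°C
Primer B: A+T=5, G+C=9 → Tm = 2(5)+4(9) = 46°C
64°C vs 46°C → primer A is higher.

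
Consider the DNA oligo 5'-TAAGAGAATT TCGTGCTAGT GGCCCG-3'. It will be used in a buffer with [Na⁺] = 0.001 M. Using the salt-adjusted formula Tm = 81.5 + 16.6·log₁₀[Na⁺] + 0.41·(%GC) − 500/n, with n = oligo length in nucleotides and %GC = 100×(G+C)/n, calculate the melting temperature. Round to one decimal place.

33.0°C

Length n = 26. Base counts: A=6, G=8, C=5, T=7
G+C = 13, so %GC = 13/26 × 100 = 50%
Salt term: 16.6 × (-3) = -49.8
GC term: 0.41 × 50 = 20.5; length term: −500/26 = −19.231
Tm = 81.5 + (-49.8) + 20.5 − 19.231 = 32.969 → 33.0°C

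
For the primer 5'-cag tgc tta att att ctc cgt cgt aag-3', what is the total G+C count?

Counting bases: G=5, T=10, A=6, C=6
G+C = 5 + 6 = 11

11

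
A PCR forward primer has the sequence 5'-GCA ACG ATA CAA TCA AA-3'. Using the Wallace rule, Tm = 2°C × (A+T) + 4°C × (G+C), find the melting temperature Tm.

46°C

A=9, C=4, T=2, G=2
So N_AT = 11 and N_GC = 6.
Tm = 2(11) + 4(6) = 22 + 24 = 46°C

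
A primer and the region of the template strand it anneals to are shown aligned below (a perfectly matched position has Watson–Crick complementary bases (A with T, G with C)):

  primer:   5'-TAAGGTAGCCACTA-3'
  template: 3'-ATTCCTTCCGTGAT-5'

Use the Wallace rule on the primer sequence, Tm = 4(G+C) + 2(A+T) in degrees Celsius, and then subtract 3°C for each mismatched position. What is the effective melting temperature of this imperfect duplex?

Primer base counts: A=5, T=3, G=3, C=3 → A+T=8, G+C=6
Perfect-match Tm = 2(8) + 4(6) = 16 + 24 = 40°C
Mismatches (positions where the bases are not complementary): 2 (at positions 6, 9)
Effective Tm = 40 − 2×3 = 40 − 6 = 34°C

34°C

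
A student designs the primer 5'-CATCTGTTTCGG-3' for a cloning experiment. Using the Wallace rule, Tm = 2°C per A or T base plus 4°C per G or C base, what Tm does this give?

36°C

T=5, C=3, G=3, A=1
So N_AT = 6 and N_GC = 6.
Tm = 2(6) + 4(6) = 12 + 24 = 36°C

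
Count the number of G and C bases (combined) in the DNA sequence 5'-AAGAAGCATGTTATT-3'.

4

Scanning the sequence gives C=1, G=3, A=6, T=5.
G+C = 3 + 1 = 4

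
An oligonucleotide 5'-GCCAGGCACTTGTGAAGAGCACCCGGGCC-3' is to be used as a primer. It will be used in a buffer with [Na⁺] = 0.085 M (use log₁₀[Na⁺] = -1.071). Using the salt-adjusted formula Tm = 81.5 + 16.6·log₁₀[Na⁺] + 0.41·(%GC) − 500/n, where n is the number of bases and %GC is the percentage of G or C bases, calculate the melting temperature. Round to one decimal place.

74.8°C

Length n = 29. Base counts: G=10, C=10, T=3, A=6
G+C = 20, so %GC = 20/29 × 100 = 68.966%
Salt term: 16.6 × (-1.071) = -17.779
GC term: 0.41 × 68.966 = 28.276; length term: −500/29 = −17.241
Tm = 81.5 + (-17.779) + 28.276 − 17.241 = 74.756 → 74.8°C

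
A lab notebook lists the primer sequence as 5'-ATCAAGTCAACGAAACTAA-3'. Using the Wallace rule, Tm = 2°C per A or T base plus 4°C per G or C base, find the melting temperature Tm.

Counting bases: T=3, A=10, G=2, C=4
AT pairs contribute 13, GC pairs contribute 6.
Tm = 4·6 + 2·13 = 24 + 26 = 50°C

50°C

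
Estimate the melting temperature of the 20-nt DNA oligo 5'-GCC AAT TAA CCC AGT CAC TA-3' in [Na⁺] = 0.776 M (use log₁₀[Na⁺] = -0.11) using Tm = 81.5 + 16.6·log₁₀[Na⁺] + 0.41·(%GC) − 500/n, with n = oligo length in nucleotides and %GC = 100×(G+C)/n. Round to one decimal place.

Length n = 20. Counting bases: T=4, A=7, G=2, C=7
G+C = 9, so %GC = 9/20 × 100 = 45%
Salt term: 16.6 × (-0.11) = -1.826
GC term: 0.41 × 45 = 18.45; length term: −500/20 = −25
Tm = 81.5 + (-1.826) + 18.45 − 25 = 73.124 → 73.1°C

73.1°C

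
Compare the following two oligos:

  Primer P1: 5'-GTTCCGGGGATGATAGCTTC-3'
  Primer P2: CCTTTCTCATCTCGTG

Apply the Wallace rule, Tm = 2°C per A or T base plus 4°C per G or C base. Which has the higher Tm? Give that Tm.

Primer P1, 62°C

Primer P1: A+T=9, G+C=11 → Tm = 2(9)+4(11) = 62°C
Primer P2: A+T=8, G+C=8 → Tm = 2(8)+4(8) = 48°C
62°C vs 48°C → primer P1 is higher.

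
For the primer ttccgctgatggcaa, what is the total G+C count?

T=4, C=4, A=3, G=4
G+C = 4 + 4 = 8

8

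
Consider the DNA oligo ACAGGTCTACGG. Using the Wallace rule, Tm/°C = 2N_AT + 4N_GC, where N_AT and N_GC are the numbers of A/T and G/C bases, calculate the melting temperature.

38°C

Scanning the sequence gives A=3, T=2, G=4, C=3.
AT pairs contribute 5, GC pairs contribute 7.
Tm = 2(5) + 4(7) = 10 + 28 = 38°C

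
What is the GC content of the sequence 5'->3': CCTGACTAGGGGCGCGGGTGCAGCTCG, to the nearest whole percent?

Counting bases: C=8, T=4, A=3, G=12
G+C = 12 + 8 = 20 out of 27 bases
%GC = 20/27 × 100 = 74.07% ≈ 74%

74%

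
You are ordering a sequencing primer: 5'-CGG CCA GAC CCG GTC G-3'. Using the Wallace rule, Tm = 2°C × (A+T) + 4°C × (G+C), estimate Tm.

58°C

Scanning the sequence gives G=6, A=2, C=7, T=1.
So N_AT = 3 and N_GC = 13.
Tm = 4·13 + 2·3 = 52 + 6 = 58°C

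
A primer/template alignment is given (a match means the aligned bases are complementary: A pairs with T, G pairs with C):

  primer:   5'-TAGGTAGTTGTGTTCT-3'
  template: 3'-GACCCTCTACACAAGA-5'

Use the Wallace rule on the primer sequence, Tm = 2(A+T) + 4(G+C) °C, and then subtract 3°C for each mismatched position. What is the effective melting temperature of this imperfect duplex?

32°C

Primer base counts: A=2, T=8, G=5, C=1 → A+T=10, G+C=6
Perfect-match Tm = 2(10) + 4(6) = 20 + 24 = 44°C
Mismatches (positions where the bases are not complementary): 4 (at positions 1, 2, 5, 8)
Effective Tm = 44 − 4×3 = 44 − 12 = 32°C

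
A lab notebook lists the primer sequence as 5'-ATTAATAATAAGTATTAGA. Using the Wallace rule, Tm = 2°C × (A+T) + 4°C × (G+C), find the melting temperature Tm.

42°C

Counting bases: G=2, A=10, C=0, T=7
So N_AT = 17 and N_GC = 2.
Tm = 2×17 + 4×2 = 42°C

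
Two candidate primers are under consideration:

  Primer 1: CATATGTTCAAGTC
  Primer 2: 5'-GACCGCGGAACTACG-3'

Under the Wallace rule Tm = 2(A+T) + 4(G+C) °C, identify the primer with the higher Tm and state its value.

Primer 2, 50°C

Primer 1: A+T=9, G+C=5 → Tm = 2(9)+4(5) = 38°C
Primer 2: A+T=5, G+C=10 → Tm = 2(5)+4(10) = 50°C
38°C vs 50°C → primer 2 is higher.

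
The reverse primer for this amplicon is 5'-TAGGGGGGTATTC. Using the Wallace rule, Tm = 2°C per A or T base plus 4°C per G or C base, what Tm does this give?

40°C

Counting bases: G=6, T=4, A=2, C=1
AT pairs contribute 6, GC pairs contribute 7.
Tm = 2×6 + 4×7 = 40°C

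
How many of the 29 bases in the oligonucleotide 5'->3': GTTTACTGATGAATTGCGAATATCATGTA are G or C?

Scanning the sequence gives A=9, C=3, G=6, T=11.
G+C = 6 + 3 = 9

9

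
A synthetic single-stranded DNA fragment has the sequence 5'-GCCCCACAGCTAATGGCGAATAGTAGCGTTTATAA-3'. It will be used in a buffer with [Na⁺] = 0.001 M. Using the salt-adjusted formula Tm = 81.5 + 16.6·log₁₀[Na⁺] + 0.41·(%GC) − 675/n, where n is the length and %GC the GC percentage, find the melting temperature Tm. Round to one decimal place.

Length n = 35. Base counts: T=8, A=11, G=8, C=8
G+C = 16, so %GC = 16/35 × 100 = 45.714%
Salt term: 16.6 × (-3) = -49.8
GC term: 0.41 × 45.714 = 18.743; length term: −675/35 = −19.286
Tm = 81.5 + (-49.8) + 18.743 − 19.286 = 31.157 → 31.2°C

31.2°C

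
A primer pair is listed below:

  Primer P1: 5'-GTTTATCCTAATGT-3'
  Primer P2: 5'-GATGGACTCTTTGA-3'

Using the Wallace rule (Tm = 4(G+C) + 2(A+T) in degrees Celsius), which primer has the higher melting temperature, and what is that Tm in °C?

Primer P1: A+T=10, G+C=4 → Tm = 2(10)+4(4) = 36°C
Primer P2: A+T=8, G+C=6 → Tm = 2(8)+4(6) = 40°C
36°C vs 40°C → primer P2 is higher.

Primer P2, 40°C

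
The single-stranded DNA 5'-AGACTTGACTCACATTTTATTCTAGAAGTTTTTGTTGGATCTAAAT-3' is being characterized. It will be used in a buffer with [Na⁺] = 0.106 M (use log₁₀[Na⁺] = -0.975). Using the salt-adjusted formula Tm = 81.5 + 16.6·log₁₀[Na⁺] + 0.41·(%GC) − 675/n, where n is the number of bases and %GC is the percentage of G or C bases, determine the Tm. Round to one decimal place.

Length n = 46. Base counts: C=6, T=20, G=7, A=13
G+C = 13, so %GC = 13/46 × 100 = 28.261%
Salt term: 16.6 × (-0.975) = -16.185
GC term: 0.41 × 28.261 = 11.587; length term: −675/46 = −14.674
Tm = 81.5 + (-16.185) + 11.587 − 14.674 = 62.228 → 62.2°C

62.2°C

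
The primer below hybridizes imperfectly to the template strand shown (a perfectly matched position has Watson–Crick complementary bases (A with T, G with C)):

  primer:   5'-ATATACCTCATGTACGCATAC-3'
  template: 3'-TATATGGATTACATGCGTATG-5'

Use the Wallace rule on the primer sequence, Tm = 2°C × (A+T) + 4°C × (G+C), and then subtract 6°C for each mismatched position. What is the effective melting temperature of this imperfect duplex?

52°C

Primer base counts: A=7, T=6, G=2, C=6 → A+T=13, G+C=8
Perfect-match Tm = 2(13) + 4(8) = 26 + 32 = 58°C
Mismatches (positions where the bases are not complementary): 1 (at position 9)
Effective Tm = 58 − 1×6 = 58 − 6 = 52°C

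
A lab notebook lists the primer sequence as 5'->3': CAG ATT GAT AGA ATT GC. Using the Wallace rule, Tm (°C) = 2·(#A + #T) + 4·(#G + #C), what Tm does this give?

G=4, A=6, C=2, T=5
AT pairs contribute 11, GC pairs contribute 6.
Tm = 4·6 + 2·11 = 24 + 22 = 46°C

46°C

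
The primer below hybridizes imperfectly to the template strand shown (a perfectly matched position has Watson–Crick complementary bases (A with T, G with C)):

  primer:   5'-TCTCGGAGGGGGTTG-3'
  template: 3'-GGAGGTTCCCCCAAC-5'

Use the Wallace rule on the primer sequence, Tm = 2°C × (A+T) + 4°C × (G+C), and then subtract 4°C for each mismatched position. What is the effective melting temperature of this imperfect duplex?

38°C

Primer base counts: A=1, T=4, G=8, C=2 → A+T=5, G+C=10
Perfect-match Tm = 2(5) + 4(10) = 10 + 40 = 50°C
Mismatches (positions where the bases are not complementary): 3 (at positions 1, 5, 6)
Effective Tm = 50 − 3×4 = 50 − 12 = 38°C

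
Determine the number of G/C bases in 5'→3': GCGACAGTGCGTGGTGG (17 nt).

12

Counting bases: A=2, T=3, G=9, C=3
Total G or C: 9 + 3 = 12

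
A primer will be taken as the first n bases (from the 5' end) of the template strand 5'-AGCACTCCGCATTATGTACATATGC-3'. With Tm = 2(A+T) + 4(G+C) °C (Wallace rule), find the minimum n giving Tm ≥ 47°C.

n = 16

First 15 bases: AGCACTCCGCATTAT → Tm = 44°C (< 47°C)
First 16 bases: AGCACTCCGCATTATG → Tm = 48°C (≥ 47°C)
Since every base adds ≥2°C, Tm only increases with n, so the threshold is first crossed at n = 16.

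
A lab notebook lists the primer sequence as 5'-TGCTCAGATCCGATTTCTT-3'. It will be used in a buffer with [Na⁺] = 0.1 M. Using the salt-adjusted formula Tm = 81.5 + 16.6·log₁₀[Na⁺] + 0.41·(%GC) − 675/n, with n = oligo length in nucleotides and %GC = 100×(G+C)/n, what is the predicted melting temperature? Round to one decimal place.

Length n = 19. Scanning the sequence gives C=5, G=3, T=8, A=3.
G+C = 8, so %GC = 8/19 × 100 = 42.105%
Salt term: 16.6 × (-1) = -16.6
GC term: 0.41 × 42.105 = 17.263; length term: −675/19 = −35.526
Tm = 81.5 + (-16.6) + 17.263 − 35.526 = 46.637 → 46.6°C

46.6°C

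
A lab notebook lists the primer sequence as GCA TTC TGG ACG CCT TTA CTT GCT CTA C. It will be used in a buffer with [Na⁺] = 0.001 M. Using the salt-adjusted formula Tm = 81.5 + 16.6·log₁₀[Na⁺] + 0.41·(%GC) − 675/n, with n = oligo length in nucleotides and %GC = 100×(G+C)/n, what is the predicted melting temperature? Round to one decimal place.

Length n = 28. Base counts: C=9, T=10, A=4, G=5
G+C = 14, so %GC = 14/28 × 100 = 50%
Salt term: 16.6 × (-3) = -49.8
GC term: 0.41 × 50 = 20.5; length term: −675/28 = −24.107
Tm = 81.5 + (-49.8) + 20.5 − 24.107 = 28.093 → 28.1°C

28.1°C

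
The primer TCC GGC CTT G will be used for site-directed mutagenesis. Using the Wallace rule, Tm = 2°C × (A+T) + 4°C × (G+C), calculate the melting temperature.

C=4, T=3, A=0, G=3
AT pairs contribute 3, GC pairs contribute 7.
Tm = 2(3) + 4(7) = 6 + 28 = 34°C

34°C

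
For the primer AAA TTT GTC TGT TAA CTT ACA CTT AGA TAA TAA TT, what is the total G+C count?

Scanning the sequence gives A=13, T=15, G=3, C=4.
Total G or C: 3 + 4 = 7

7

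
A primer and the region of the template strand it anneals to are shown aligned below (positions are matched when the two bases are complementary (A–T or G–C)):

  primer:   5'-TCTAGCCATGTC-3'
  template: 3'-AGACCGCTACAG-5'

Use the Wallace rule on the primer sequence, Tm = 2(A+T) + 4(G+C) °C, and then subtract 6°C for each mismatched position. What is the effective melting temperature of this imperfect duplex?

Primer base counts: A=2, T=4, G=2, C=4 → A+T=6, G+C=6
Perfect-match Tm = 2(6) + 4(6) = 12 + 24 = 36°C
Mismatches (positions where the bases are not complementary): 2 (at positions 4, 7)
Effective Tm = 36 − 2×6 = 36 − 12 = 24°C

24°C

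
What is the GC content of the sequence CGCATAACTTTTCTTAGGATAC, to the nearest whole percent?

Scanning the sequence gives T=8, A=6, G=3, C=5.
G+C = 3 + 5 = 8 out of 22 bases
%GC = 8/22 × 100 = 36.36% ≈ 36%

36%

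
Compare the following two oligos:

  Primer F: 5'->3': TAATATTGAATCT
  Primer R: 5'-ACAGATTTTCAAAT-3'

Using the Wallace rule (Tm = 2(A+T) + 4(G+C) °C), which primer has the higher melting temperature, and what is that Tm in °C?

Primer R, 34°C

Primer F: A+T=11, G+C=2 → Tm = 2(11)+4(2) = 30°C
Primer R: A+T=11, G+C=3 → Tm = 2(11)+4(3) = 34°C
30°C vs 34°C → primer R is higher.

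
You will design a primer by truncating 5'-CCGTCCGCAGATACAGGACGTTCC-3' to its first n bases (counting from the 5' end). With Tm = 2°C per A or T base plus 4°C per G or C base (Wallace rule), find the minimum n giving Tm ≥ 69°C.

n = 22

First 21 bases: CCGTCCGCAGATACAGGACGT → Tm = 68°C (< 69°C)
First 22 bases: CCGTCCGCAGATACAGGACGTT → Tm = 70°C (≥ 69°C)
Each additional base adds 2°C (A/T) or 4°C (G/C), so Tm is non-decreasing in n; n = 22 is the first length to reach 69°C.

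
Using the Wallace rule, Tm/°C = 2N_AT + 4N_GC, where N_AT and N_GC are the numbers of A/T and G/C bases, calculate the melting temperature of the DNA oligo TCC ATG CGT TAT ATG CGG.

T=6, C=4, G=5, A=3
A+T = 9, G+C = 9
Tm = 4·9 + 2·9 = 36 + 18 = 54°C

54°C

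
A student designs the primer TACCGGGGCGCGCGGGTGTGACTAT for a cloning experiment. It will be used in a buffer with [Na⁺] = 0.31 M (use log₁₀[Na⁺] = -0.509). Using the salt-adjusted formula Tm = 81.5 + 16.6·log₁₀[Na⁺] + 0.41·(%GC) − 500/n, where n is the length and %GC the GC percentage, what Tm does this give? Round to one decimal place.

Length n = 25. Scanning the sequence gives T=5, G=11, A=3, C=6.
G+C = 17, so %GC = 17/25 × 100 = 68%
Salt term: 16.6 × (-0.509) = -8.449
GC term: 0.41 × 68 = 27.88; length term: −500/25 = −20
Tm = 81.5 + (-8.449) + 27.88 − 20 = 80.931 → 80.9°C

80.9°C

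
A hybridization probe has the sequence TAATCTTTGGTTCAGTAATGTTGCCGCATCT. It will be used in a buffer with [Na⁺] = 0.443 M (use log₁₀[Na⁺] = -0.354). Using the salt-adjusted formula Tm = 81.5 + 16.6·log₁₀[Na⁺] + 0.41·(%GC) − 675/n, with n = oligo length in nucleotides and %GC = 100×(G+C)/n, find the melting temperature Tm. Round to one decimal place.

Length n = 31. Counting bases: C=6, G=6, T=13, A=6
G+C = 12, so %GC = 12/31 × 100 = 38.71%
Salt term: 16.6 × (-0.354) = -5.876
GC term: 0.41 × 38.71 = 15.871; length term: −675/31 = −21.774
Tm = 81.5 + (-5.876) + 15.871 − 21.774 = 69.721 → 69.7°C

69.7°C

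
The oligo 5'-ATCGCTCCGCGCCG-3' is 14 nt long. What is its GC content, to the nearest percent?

79%

C=7, T=2, G=4, A=1
G+C = 4 + 7 = 11 out of 14 bases
%GC = 11/14 × 100 = 78.57% ≈ 79%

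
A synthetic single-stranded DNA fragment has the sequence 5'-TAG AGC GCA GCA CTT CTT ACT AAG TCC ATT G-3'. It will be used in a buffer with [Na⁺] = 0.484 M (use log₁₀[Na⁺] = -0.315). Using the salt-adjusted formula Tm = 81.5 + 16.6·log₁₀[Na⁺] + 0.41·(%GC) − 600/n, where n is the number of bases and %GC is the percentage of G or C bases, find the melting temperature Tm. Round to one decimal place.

75.4°C

Length n = 31. Counting bases: A=8, T=9, G=6, C=8
G+C = 14, so %GC = 14/31 × 100 = 45.161%
Salt term: 16.6 × (-0.315) = -5.229
GC term: 0.41 × 45.161 = 18.516; length term: −600/31 = −19.355
Tm = 81.5 + (-5.229) + 18.516 − 19.355 = 75.432 → 75.4°C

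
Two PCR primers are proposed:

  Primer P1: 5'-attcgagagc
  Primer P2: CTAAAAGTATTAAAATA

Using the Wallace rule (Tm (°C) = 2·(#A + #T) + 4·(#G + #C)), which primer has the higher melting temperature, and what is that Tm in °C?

Primer P2, 38°C

Primer P1: A+T=5, G+C=5 → Tm = 2(5)+4(5) = 30°C
Primer P2: A+T=15, G+C=2 → Tm = 2(15)+4(2) = 38°C
30°C vs 38°C → primer P2 is higher.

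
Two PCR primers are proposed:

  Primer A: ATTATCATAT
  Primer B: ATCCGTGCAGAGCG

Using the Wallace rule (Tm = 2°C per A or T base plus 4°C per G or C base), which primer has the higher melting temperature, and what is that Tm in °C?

Primer A: A+T=9, G+C=1 → Tm = 2(9)+4(1) = 22°C
Primer B: A+T=5, G+C=9 → Tm = 2(5)+4(9) = 46°C
22°C vs 46°C → primer B is higher.

Primer B, 46°C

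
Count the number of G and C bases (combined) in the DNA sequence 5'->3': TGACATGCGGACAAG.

Base counts: G=5, C=3, A=5, T=2
G+C = 5 + 3 = 8

8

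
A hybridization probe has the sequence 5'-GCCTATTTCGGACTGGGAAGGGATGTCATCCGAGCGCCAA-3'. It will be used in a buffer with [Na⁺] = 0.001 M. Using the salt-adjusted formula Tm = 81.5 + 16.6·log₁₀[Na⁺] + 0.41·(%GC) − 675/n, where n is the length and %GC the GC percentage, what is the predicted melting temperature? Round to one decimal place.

38.4°C

Length n = 40. Base counts: G=13, C=10, A=9, T=8
G+C = 23, so %GC = 23/40 × 100 = 57.5%
Salt term: 16.6 × (-3) = -49.8
GC term: 0.41 × 57.5 = 23.575; length term: −675/40 = −16.875
Tm = 81.5 + (-49.8) + 23.575 − 16.875 = 38.4 → 38.4°C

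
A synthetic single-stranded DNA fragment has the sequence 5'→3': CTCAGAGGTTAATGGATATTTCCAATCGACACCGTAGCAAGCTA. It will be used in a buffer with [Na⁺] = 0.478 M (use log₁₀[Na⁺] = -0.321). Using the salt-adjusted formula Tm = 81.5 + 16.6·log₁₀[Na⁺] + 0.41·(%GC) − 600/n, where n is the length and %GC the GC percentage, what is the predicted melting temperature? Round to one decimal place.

80.2°C

Length n = 44. Scanning the sequence gives A=14, T=11, G=9, C=10.
G+C = 19, so %GC = 19/44 × 100 = 43.182%
Salt term: 16.6 × (-0.321) = -5.329
GC term: 0.41 × 43.182 = 17.705; length term: −600/44 = −13.636
Tm = 81.5 + (-5.329) + 17.705 − 13.636 = 80.24 → 80.2°C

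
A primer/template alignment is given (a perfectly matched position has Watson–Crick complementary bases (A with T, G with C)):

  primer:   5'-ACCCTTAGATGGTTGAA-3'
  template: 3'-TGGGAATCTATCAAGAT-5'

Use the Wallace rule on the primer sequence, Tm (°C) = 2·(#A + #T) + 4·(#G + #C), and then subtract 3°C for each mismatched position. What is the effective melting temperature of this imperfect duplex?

39°C

Primer base counts: A=5, T=5, G=4, C=3 → A+T=10, G+C=7
Perfect-match Tm = 2(10) + 4(7) = 20 + 28 = 48°C
Mismatches (positions where the bases are not complementary): 3 (at positions 11, 15, 16)
Effective Tm = 48 − 3×3 = 48 − 9 = 39°C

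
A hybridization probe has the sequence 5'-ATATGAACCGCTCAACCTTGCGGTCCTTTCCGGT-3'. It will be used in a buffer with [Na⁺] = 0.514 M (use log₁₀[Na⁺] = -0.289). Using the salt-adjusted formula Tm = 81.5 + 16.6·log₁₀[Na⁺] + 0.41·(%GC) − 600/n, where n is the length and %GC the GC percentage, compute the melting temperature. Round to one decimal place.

80.8°C

Length n = 34. Base counts: A=6, T=10, G=7, C=11
G+C = 18, so %GC = 18/34 × 100 = 52.941%
Salt term: 16.6 × (-0.289) = -4.797
GC term: 0.41 × 52.941 = 21.706; length term: −600/34 = −17.647
Tm = 81.5 + (-4.797) + 21.706 − 17.647 = 80.762 → 80.8°C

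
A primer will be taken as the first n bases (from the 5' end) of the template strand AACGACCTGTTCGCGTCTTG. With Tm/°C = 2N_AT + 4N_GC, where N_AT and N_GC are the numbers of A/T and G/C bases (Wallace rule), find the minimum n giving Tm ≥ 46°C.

First 14 bases: AACGACCTGTTCGC → Tm = 44°C (< 46°C)
First 15 bases: AACGACCTGTTCGCG → Tm = 48°C (≥ 46°C)
Since every base adds ≥2°C, Tm only increases with n, so the threshold is first crossed at n = 15.

n = 15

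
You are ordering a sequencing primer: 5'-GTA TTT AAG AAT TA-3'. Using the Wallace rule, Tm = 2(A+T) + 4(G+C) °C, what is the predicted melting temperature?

32°C

Scanning the sequence gives C=0, T=6, A=6, G=2.
A+T = 12, G+C = 2
Tm = 4·2 + 2·12 = 8 + 24 = 32°C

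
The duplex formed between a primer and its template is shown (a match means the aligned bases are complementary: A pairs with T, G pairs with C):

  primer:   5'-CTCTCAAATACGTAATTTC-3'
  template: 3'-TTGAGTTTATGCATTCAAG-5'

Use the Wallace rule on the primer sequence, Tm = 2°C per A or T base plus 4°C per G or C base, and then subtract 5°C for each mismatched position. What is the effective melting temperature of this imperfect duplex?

35°C

Primer base counts: A=6, T=7, G=1, C=5 → A+T=13, G+C=6
Perfect-match Tm = 2(13) + 4(6) = 26 + 24 = 50°C
Mismatches (positions where the bases are not complementary): 3 (at positions 1, 2, 16)
Effective Tm = 50 − 3×5 = 50 − 15 = 35°C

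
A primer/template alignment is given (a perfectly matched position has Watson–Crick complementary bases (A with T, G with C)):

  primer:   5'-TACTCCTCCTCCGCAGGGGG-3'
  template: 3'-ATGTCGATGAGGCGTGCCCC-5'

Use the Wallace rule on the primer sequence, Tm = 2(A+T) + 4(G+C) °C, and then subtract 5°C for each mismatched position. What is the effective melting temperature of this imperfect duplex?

48°C

Primer base counts: A=2, T=4, G=6, C=8 → A+T=6, G+C=14
Perfect-match Tm = 2(6) + 4(14) = 12 + 56 = 68°C
Mismatches (positions where the bases are not complementary): 4 (at positions 4, 5, 8, 16)
Effective Tm = 68 − 4×5 = 68 − 20 = 48°C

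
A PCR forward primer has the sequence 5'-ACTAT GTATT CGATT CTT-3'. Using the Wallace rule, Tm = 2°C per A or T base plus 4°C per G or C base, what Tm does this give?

46°C

Counting bases: T=9, G=2, A=4, C=3
So N_AT = 13 and N_GC = 5.
Tm = 2×13 + 4×5 = 46°C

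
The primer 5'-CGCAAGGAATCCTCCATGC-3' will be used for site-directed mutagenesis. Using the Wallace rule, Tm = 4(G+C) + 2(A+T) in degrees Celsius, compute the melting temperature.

G=4, A=5, T=3, C=7
So N_AT = 8 and N_GC = 11.
Tm = 2(8) + 4(11) = 16 + 44 = 60°C

60°C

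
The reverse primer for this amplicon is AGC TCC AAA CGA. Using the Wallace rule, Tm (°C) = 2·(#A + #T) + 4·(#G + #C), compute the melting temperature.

36°C

Base counts: C=4, G=2, T=1, A=5
A+T = 6, G+C = 6
Tm = 2(6) + 4(6) = 12 + 24 = 36°C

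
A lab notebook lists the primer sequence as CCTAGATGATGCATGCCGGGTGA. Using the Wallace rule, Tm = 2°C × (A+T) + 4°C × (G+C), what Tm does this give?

72°C

Scanning the sequence gives T=5, A=5, C=5, G=8.
A+T = 10, G+C = 13
Tm = 4·13 + 2·10 = 52 + 20 = 72°C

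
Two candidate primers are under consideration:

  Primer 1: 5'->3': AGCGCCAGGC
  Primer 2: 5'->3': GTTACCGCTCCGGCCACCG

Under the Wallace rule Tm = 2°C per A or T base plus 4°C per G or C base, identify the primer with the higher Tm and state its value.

Primer 1: A+T=2, G+C=8 → Tm = 2(2)+4(8) = 36°C
Primer 2: A+T=5, G+C=14 → Tm = 2(5)+4(14) = 66°C
36°C vs 66°C → primer 2 is higher.

Primer 2, 66°C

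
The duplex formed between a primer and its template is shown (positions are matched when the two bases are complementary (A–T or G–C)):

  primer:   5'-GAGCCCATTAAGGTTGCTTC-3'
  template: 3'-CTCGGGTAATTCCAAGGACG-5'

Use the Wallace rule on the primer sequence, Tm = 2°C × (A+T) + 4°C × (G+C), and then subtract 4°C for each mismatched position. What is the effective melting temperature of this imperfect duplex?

Primer base counts: A=4, T=6, G=5, C=5 → A+T=10, G+C=10
Perfect-match Tm = 2(10) + 4(10) = 20 + 40 = 60°C
Mismatches (positions where the bases are not complementary): 2 (at positions 16, 19)
Effective Tm = 60 − 2×4 = 60 − 8 = 52°C

52°C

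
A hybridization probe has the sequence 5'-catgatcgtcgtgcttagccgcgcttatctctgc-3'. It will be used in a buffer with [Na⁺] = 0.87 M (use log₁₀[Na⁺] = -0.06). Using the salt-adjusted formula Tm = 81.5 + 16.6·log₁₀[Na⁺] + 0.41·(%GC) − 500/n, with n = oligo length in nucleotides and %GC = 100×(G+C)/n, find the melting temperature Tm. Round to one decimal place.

88.7°C

Length n = 34. Base counts: C=11, A=4, G=8, T=11
G+C = 19, so %GC = 19/34 × 100 = 55.882%
Salt term: 16.6 × (-0.06) = -0.996
GC term: 0.41 × 55.882 = 22.912; length term: −500/34 = −14.706
Tm = 81.5 + (-0.996) + 22.912 − 14.706 = 88.71 → 88.7°C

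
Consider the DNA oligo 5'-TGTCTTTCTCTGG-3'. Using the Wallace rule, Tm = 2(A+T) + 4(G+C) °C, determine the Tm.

38°C

T=7, C=3, G=3, A=0
A+T = 7, G+C = 6
Tm = 2(7) + 4(6) = 14 + 24 = 38°C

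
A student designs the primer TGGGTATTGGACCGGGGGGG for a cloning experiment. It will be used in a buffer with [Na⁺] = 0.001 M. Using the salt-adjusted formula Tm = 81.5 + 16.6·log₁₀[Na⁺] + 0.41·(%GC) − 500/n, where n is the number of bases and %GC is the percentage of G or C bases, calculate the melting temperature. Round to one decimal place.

35.4°C

Length n = 20. Scanning the sequence gives T=4, G=12, A=2, C=2.
G+C = 14, so %GC = 14/20 × 100 = 70%
Salt term: 16.6 × (-3) = -49.8
GC term: 0.41 × 70 = 28.7; length term: −500/20 = −25
Tm = 81.5 + (-49.8) + 28.7 − 25 = 35.4 → 35.4°C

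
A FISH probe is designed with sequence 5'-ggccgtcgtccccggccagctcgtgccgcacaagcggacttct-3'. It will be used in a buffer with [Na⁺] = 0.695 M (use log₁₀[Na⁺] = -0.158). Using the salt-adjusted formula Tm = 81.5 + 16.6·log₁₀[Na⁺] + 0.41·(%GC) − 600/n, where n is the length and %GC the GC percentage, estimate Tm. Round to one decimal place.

94.5°C

Length n = 43. Base counts: A=5, G=13, T=7, C=18
G+C = 31, so %GC = 31/43 × 100 = 72.093%
Salt term: 16.6 × (-0.158) = -2.623
GC term: 0.41 × 72.093 = 29.558; length term: −600/43 = −13.953
Tm = 81.5 + (-2.623) + 29.558 − 13.953 = 94.482 → 94.5°C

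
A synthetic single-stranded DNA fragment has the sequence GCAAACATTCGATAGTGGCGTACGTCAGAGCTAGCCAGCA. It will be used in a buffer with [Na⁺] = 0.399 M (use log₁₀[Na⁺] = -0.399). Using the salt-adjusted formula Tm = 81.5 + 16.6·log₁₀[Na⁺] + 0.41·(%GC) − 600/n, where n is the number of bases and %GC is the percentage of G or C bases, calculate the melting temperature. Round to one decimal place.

Length n = 40. Counting bases: A=12, T=7, C=10, G=11
G+C = 21, so %GC = 21/40 × 100 = 52.5%
Salt term: 16.6 × (-0.399) = -6.623
GC term: 0.41 × 52.5 = 21.525; length term: −600/40 = −15
Tm = 81.5 + (-6.623) + 21.525 − 15 = 81.402 → 81.4°C

81.4°C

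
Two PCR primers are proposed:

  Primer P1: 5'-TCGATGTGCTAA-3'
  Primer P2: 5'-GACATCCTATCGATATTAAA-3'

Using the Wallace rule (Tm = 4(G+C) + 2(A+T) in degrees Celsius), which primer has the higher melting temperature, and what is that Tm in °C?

Primer P1: A+T=7, G+C=5 → Tm = 2(7)+4(5) = 34°C
Primer P2: A+T=14, G+C=6 → Tm = 2(14)+4(6) = 52°C
34°C vs 52°C → primer P2 is higher.

Primer P2, 52°C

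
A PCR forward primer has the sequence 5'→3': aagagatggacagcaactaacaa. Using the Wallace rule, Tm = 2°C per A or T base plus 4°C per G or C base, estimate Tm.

64°C

Base counts: C=4, G=5, T=2, A=12
A+T = 14, G+C = 9
Tm = 4·9 + 2·14 = 36 + 28 = 64°C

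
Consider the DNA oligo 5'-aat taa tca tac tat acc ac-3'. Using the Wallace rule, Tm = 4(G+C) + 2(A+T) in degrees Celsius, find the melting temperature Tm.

Scanning the sequence gives G=0, C=5, T=6, A=9.
AT pairs contribute 15, GC pairs contribute 5.
Tm = 2×15 + 4×5 = 50°C

50°C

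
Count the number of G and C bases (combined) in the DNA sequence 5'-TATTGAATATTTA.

G=1, A=5, C=0, T=7
G+C = 1 + 0 = 1

1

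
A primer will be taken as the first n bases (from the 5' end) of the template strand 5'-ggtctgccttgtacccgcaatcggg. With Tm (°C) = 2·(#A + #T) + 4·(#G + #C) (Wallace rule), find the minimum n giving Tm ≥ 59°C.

First 17 bases: GGTCTGCCTTGTACCCG → Tm = 56°C (< 59°C)
First 18 bases: GGTCTGCCTTGTACCCGC → Tm = 60°C (≥ 59°C)
Each additional base adds 2°C (A/T) or 4°C (G/C), so Tm is non-decreasing in n; n = 18 is the first length to reach 59°C.

n = 18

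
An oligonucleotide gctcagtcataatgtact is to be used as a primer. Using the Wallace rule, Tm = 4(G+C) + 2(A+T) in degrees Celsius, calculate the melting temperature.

50°C

Base counts: G=3, T=6, C=4, A=5
So N_AT = 11 and N_GC = 7.
Tm = 2(11) + 4(7) = 22 + 28 = 50°C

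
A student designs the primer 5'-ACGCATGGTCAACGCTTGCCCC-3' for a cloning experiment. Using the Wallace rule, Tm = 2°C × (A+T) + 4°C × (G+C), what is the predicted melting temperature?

Counting bases: C=9, A=4, T=4, G=5
AT pairs contribute 8, GC pairs contribute 14.
Tm = 2(8) + 4(14) = 16 + 56 = 72°C

72°C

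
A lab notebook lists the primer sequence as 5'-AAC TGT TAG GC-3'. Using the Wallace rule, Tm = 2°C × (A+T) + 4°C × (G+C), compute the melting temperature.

Counting bases: A=3, G=3, C=2, T=3
AT pairs contribute 6, GC pairs contribute 5.
Tm = 2(6) + 4(5) = 12 + 20 = 32°C

32°C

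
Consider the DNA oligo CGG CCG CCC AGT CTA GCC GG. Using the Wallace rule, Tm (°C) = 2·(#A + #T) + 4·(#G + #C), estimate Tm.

72°C

Scanning the sequence gives A=2, C=9, G=7, T=2.
So N_AT = 4 and N_GC = 16.
Tm = 4·16 + 2·4 = 64 + 8 = 72°C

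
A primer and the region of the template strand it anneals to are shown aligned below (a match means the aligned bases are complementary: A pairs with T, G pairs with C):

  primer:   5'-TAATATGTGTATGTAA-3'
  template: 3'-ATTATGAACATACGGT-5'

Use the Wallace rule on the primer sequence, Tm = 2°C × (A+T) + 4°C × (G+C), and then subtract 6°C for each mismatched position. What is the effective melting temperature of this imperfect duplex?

14°C

Primer base counts: A=6, T=7, G=3, C=0 → A+T=13, G+C=3
Perfect-match Tm = 2(13) + 4(3) = 26 + 12 = 38°C
Mismatches (positions where the bases are not complementary): 4 (at positions 6, 7, 14, 15)
Effective Tm = 38 − 4×6 = 38 − 24 = 14°C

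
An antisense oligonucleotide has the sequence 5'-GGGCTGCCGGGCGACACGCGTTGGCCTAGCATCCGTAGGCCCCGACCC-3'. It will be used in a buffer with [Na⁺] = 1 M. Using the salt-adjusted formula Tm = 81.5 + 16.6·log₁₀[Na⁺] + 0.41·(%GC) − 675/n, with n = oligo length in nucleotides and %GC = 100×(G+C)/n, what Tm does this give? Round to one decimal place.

98.2°C

Length n = 48. Base counts: A=6, T=6, C=19, G=17
G+C = 36, so %GC = 36/48 × 100 = 75%
Salt term: 16.6 × (0) = 0
GC term: 0.41 × 75 = 30.75; length term: −675/48 = −14.062
Tm = 81.5 + (0) + 30.75 − 14.062 = 98.188 → 98.2°C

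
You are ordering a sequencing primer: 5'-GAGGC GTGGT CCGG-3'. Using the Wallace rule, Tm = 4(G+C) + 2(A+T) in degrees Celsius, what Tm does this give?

Counting bases: G=8, C=3, A=1, T=2
So N_AT = 3 and N_GC = 11.
Tm = 2(3) + 4(11) = 6 + 44 = 50°C

50°C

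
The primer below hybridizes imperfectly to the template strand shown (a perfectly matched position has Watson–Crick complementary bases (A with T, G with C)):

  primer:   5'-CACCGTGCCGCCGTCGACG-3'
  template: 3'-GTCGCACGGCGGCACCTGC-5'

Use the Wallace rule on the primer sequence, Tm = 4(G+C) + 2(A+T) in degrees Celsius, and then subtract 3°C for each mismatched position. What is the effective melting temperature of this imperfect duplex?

Primer base counts: A=2, T=2, G=6, C=9 → A+T=4, G+C=15
Perfect-match Tm = 2(4) + 4(15) = 8 + 60 = 68°C
Mismatches (positions where the bases are not complementary): 2 (at positions 3, 15)
Effective Tm = 68 − 2×3 = 68 − 6 = 62°C

62°C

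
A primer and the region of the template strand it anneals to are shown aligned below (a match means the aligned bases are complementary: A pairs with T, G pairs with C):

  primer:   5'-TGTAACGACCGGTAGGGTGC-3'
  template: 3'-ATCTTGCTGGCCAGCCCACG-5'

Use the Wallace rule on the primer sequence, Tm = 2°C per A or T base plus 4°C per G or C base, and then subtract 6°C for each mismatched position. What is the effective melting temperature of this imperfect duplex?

46°C

Primer base counts: A=4, T=4, G=8, C=4 → A+T=8, G+C=12
Perfect-match Tm = 2(8) + 4(12) = 16 + 48 = 64°C
Mismatches (positions where the bases are not complementary): 3 (at positions 2, 3, 14)
Effective Tm = 64 − 3×6 = 64 − 18 = 46°C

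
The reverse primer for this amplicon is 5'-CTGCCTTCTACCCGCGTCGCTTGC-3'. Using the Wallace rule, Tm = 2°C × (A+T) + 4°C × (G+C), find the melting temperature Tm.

C=11, T=7, G=5, A=1
AT pairs contribute 8, GC pairs contribute 16.
Tm = 2(8) + 4(16) = 16 + 64 = 80°C

80°C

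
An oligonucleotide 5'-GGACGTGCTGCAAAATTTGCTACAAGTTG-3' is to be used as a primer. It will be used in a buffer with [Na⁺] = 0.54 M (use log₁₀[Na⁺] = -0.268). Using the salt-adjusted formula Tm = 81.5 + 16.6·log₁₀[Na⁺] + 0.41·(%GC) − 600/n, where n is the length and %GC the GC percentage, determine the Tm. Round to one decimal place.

Length n = 29. Counting bases: A=8, G=8, T=8, C=5
G+C = 13, so %GC = 13/29 × 100 = 44.828%
Salt term: 16.6 × (-0.268) = -4.449
GC term: 0.41 × 44.828 = 18.379; length term: −600/29 = −20.69
Tm = 81.5 + (-4.449) + 18.379 − 20.69 = 74.74 → 74.7°C

74.7°C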